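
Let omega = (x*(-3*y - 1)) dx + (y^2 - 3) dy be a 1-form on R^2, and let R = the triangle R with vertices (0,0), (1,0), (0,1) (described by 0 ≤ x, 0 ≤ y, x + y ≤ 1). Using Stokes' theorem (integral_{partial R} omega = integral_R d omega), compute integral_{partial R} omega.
integral_(partial R) omega = 1/2

Stokes: integral_partial_R omega = integral_R d omega with d omega = (∂Q/∂x - ∂P/∂y) dx ∧ dy.
  ∂Q/∂x = 0
  ∂P/∂y = -3*x
  integrand = ∂Q/∂x - ∂P/∂y = 3*x.
Integrating over R: integral_0^1 integral_0^{1-x} (3*x) dy dx = 1/2.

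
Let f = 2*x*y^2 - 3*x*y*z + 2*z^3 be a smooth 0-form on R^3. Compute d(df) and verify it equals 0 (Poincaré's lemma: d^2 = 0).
d(df) = 0

Step 1: df = sum_i (∂f/∂x_i) dx_i = (y*(2*y - 3*z)) dx + (x*(4*y - 3*z)) dy + (-3*x*y + 6*z^2) dz.
Step 2: Apply d again. Using the 1-form formula, the coefficient of dx ∧ dy in d(df) is ∂^2 f/∂x ∂y - ∂^2 f/∂y ∂x = (4*y - 3*z) - (4*y - 3*z) = 0 (equality of mixed partials for smooth f).
Similarly for dx ∧ dz and dy ∧ dz — all coefficients vanish. So d(df) = 0.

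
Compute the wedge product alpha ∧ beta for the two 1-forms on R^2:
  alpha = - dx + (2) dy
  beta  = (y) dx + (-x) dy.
alpha ∧ beta = (x - 2*y) dx ∧ dy

Distribute the wedge, using dx_i ∧ dx_j = -dx_j ∧ dx_i and dx_i ∧ dx_i = 0. For each pair (i, j) with i < j, the coefficient of dx_i ∧ dx_j in alpha ∧ beta is (alpha_i * beta_j - alpha_j * beta_i). Collecting: alpha ∧ beta = (x - 2*y) dx ∧ dy.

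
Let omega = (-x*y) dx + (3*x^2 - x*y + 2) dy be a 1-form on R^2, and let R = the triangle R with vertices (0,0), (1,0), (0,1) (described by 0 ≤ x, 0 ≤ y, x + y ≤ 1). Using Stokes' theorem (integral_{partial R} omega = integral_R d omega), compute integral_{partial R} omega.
integral_(partial R) omega = 1

Stokes: integral_partial_R omega = integral_R d omega with d omega = (∂Q/∂x - ∂P/∂y) dx ∧ dy.
  ∂Q/∂x = 6*x - y
  ∂P/∂y = -x
  integrand = ∂Q/∂x - ∂P/∂y = 7*x - y.
Integrating over R: integral_0^1 integral_0^{1-x} (7*x - y) dy dx = 1.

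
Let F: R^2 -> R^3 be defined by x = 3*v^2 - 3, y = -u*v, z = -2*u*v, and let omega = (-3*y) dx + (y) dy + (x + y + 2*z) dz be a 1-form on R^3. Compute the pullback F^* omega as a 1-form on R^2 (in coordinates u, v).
F^* omega = (v*(11*u*v - 6*v^2 + 6)) du + (u*(11*u*v + 12*v^2 + 6)) dv

Using F^*(f dg) = (f ∘ F) d(g ∘ F), substitute each coordinate x_i by F_i(u, v) in f_i, and replace dx_i by d F_i = (∂F_i/∂u) du + (∂F_i/∂v) dv.
  For the x component: f_1(F) = 3*u*v; d F_1 = (0) du + (6*v) dv
  For the y component: f_2(F) = -u*v; d F_2 = (-v) du + (-u) dv
  For the z component: f_3(F) = -5*u*v + 3*v^2 - 3; d F_3 = (-2*v) du + (-2*u) dv
Combining and collecting du, dv coefficients:
  coeff of du: v*(11*u*v - 6*v^2 + 6)
  coeff of dv: u*(11*u*v + 12*v^2 + 6)
F^* omega = (v*(11*u*v - 6*v^2 + 6)) du + (u*(11*u*v + 12*v^2 + 6)) dv.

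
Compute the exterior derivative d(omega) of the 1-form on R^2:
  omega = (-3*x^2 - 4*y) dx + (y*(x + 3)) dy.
d(omega) = (y + 4) dx ∧ dy

For a 1-form omega = sum_i f_i dx_i, the exterior derivative is
  d(omega) = sum_{i < j} (∂f_j/∂x_i - ∂f_i/∂x_j) dx_i ∧ dx_j.
  coefficient of dx ∧ dy: ∂f_2/∂x - ∂f_1/∂y = ∂(y*(x + 3))/∂x - ∂(-3*x^2 - 4*y)/∂y = y + 4
Assembling: d(omega) = (y + 4) dx ∧ dy.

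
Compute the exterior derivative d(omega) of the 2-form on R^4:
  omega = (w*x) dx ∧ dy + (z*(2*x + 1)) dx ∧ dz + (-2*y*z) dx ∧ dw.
d(omega) = (x + 2*z) dx ∧ dy ∧ dw + (2*y) dx ∧ dz ∧ dw

For a 2-form omega = sum_{i<j} g_{ij} dx_i ∧ dx_j, the exterior derivative is
  d(omega) = sum_{i<j} d(g_{ij}) ∧ dx_i ∧ dx_j = sum_{i<j, k} (∂g_{ij}/∂x_k) dx_k ∧ dx_i ∧ dx_j.
Expand each term, using dx_k ∧ dx_i ∧ dx_j = sgn(permutation) dx_{(a)} ∧ dx_{(b)} ∧ dx_{(c)} with (a < b < c) sorted:
  d(w*x) includes (∂/∂w)(w*x) dw = (x) dw, which multiplied by dx ∧ dy gives (x) dx ∧ dy ∧ dw
  d(-2*y*z) includes (∂/∂y)(-2*y*z) dy = (-2*z) dy, which multiplied by dx ∧ dw gives (2*z) dx ∧ dy ∧ dw
  d(-2*y*z) includes (∂/∂z)(-2*y*z) dz = (-2*y) dz, which multiplied by dx ∧ dw gives (2*y) dx ∧ dz ∧ dw
Collecting like 3-forms: d(omega) = (x + 2*z) dx ∧ dy ∧ dw + (2*y) dx ∧ dz ∧ dw.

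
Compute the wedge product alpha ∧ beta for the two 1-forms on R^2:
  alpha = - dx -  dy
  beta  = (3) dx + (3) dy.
alpha ∧ beta = 0

Distribute the wedge, using dx_i ∧ dx_j = -dx_j ∧ dx_i and dx_i ∧ dx_i = 0. For each pair (i, j) with i < j, the coefficient of dx_i ∧ dx_j in alpha ∧ beta is (alpha_i * beta_j - alpha_j * beta_i). Collecting: alpha ∧ beta = 0.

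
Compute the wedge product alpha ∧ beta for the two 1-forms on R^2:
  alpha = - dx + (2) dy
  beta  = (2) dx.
alpha ∧ beta = (-4) dx ∧ dy

Distribute the wedge, using dx_i ∧ dx_j = -dx_j ∧ dx_i and dx_i ∧ dx_i = 0. For each pair (i, j) with i < j, the coefficient of dx_i ∧ dx_j in alpha ∧ beta is (alpha_i * beta_j - alpha_j * beta_i). Collecting: alpha ∧ beta = (-4) dx ∧ dy.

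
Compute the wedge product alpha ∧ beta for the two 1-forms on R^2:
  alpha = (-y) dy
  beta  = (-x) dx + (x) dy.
alpha ∧ beta = (-x*y) dx ∧ dy

Distribute the wedge, using dx_i ∧ dx_j = -dx_j ∧ dx_i and dx_i ∧ dx_i = 0. For each pair (i, j) with i < j, the coefficient of dx_i ∧ dx_j in alpha ∧ beta is (alpha_i * beta_j - alpha_j * beta_i). Collecting: alpha ∧ beta = (-x*y) dx ∧ dy.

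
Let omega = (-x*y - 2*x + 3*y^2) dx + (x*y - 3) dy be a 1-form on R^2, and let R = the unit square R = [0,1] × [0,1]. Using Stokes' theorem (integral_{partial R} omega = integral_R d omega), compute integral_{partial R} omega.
integral_(partial R) omega = -2

Stokes: integral_partial_R omega = integral_R d omega with d omega = (∂Q/∂x - ∂P/∂y) dx ∧ dy.
  ∂Q/∂x = y
  ∂P/∂y = -x + 6*y
  integrand = ∂Q/∂x - ∂P/∂y = x - 5*y.
Integrating over R: integral_0^1 integral_0^1 (x - 5*y) dx dy = -2.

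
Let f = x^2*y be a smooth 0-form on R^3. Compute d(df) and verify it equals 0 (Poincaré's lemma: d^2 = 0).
d(df) = 0

Step 1: df = sum_i (∂f/∂x_i) dx_i = (2*x*y) dx + (x^2) dy + (0) dz.
Step 2: Apply d again. Using the 1-form formula, the coefficient of dx ∧ dy in d(df) is ∂^2 f/∂x ∂y - ∂^2 f/∂y ∂x = (2*x) - (2*x) = 0 (equality of mixed partials for smooth f).
Similarly for dx ∧ dz and dy ∧ dz — all coefficients vanish. So d(df) = 0.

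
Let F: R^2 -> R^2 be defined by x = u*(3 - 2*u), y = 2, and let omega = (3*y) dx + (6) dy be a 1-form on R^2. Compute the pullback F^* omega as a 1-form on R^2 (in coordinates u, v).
F^* omega = (18 - 24*u) du

Using F^*(f dg) = (f ∘ F) d(g ∘ F), substitute each coordinate x_i by F_i(u, v) in f_i, and replace dx_i by d F_i = (∂F_i/∂u) du + (∂F_i/∂v) dv.
  For the x component: f_1(F) = 6; d F_1 = (3 - 4*u) du + (0) dv
  For the y component: f_2(F) = 6; d F_2 = (0) du + (0) dv
Combining and collecting du, dv coefficients:
  coeff of du: 18 - 24*u
  coeff of dv: 0
F^* omega = (18 - 24*u) du.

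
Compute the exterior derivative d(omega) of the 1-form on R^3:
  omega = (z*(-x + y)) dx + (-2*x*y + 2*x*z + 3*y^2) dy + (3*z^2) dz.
d(omega) = (-2*y + z) dx ∧ dy + (x - y) dx ∧ dz + (-2*x) dy ∧ dz

For a 1-form omega = sum_i f_i dx_i, the exterior derivative is
  d(omega) = sum_{i < j} (∂f_j/∂x_i - ∂f_i/∂x_j) dx_i ∧ dx_j.
  coefficient of dx ∧ dy: ∂f_2/∂x - ∂f_1/∂y = ∂(-2*x*y + 2*x*z + 3*y^2)/∂x - ∂(z*(-x + y))/∂y = -2*y + z
  coefficient of dx ∧ dz: ∂f_3/∂x - ∂f_1/∂z = ∂(3*z^2)/∂x - ∂(z*(-x + y))/∂z = x - y
  coefficient of dy ∧ dz: ∂f_3/∂y - ∂f_2/∂z = ∂(3*z^2)/∂y - ∂(-2*x*y + 2*x*z + 3*y^2)/∂z = -2*x
Assembling: d(omega) = (-2*y + z) dx ∧ dy + (x - y) dx ∧ dz + (-2*x) dy ∧ dz.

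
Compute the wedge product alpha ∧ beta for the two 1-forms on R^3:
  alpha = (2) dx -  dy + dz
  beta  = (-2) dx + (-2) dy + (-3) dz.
alpha ∧ beta = (-6) dx ∧ dy + (-4) dx ∧ dz + (5) dy ∧ dz

Distribute the wedge, using dx_i ∧ dx_j = -dx_j ∧ dx_i and dx_i ∧ dx_i = 0. For each pair (i, j) with i < j, the coefficient of dx_i ∧ dx_j in alpha ∧ beta is (alpha_i * beta_j - alpha_j * beta_i). Collecting: alpha ∧ beta = (-6) dx ∧ dy + (-4) dx ∧ dz + (5) dy ∧ dz.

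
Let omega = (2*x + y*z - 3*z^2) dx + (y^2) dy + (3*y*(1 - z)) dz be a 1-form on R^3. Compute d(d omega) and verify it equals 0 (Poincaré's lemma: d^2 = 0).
d(d omega) = 0

Step 1: d omega = sum_{i<j} (∂f_j/∂x_i - ∂f_i/∂x_j) dx_i ∧ dx_j:
  coeff of dx ∧ dy: -z
  coeff of dx ∧ dz: -y + 6*z
  coeff of dy ∧ dz: 3 - 3*z
Step 2: Apply d again to each 2-form coefficient. The only possible 3-form in R^3 is dx ∧ dy ∧ dz, with coefficient
  ∂(coeff of dy∧dz)/∂x - ∂(coeff of dx∧dz)/∂y + ∂(coeff of dx∧dy)/∂z
  = ∂/∂x (3 - 3*z) - ∂/∂y (-y + 6*z) + ∂/∂z (-z).
Each of these terms simplifies to sums of mixed partials that cancel in pairs. The result is 0 (by equality of mixed partials for smooth functions — Schwarz / Clairaut).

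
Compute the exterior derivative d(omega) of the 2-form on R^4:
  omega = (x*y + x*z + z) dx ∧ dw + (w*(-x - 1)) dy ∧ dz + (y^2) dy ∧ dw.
d(omega) = (-x) dx ∧ dy ∧ dw + (-x - 1) dx ∧ dz ∧ dw + (-w) dx ∧ dy ∧ dz + (-x - 1) dy ∧ dz ∧ dw

For a 2-form omega = sum_{i<j} g_{ij} dx_i ∧ dx_j, the exterior derivative is
  d(omega) = sum_{i<j} d(g_{ij}) ∧ dx_i ∧ dx_j = sum_{i<j, k} (∂g_{ij}/∂x_k) dx_k ∧ dx_i ∧ dx_j.
Expand each term, using dx_k ∧ dx_i ∧ dx_j = sgn(permutation) dx_{(a)} ∧ dx_{(b)} ∧ dx_{(c)} with (a < b < c) sorted:
  d(x*y + x*z + z) includes (∂/∂y)(x*y + x*z + z) dy = (x) dy, which multiplied by dx ∧ dw gives (-x) dx ∧ dy ∧ dw
  d(x*y + x*z + z) includes (∂/∂z)(x*y + x*z + z) dz = (x + 1) dz, which multiplied by dx ∧ dw gives (-x - 1) dx ∧ dz ∧ dw
  d(w*(-x - 1)) includes (∂/∂x)(w*(-x - 1)) dx = (-w) dx, which multiplied by dy ∧ dz gives (-w) dx ∧ dy ∧ dz
  d(w*(-x - 1)) includes (∂/∂w)(w*(-x - 1)) dw = (-x - 1) dw, which multiplied by dy ∧ dz gives (-x - 1) dy ∧ dz ∧ dw
Collecting like 3-forms: d(omega) = (-x) dx ∧ dy ∧ dw + (-x - 1) dx ∧ dz ∧ dw + (-w) dx ∧ dy ∧ dz + (-x - 1) dy ∧ dz ∧ dw.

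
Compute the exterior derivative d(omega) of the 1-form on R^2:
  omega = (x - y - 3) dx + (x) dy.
d(omega) = (2) dx ∧ dy

For a 1-form omega = sum_i f_i dx_i, the exterior derivative is
  d(omega) = sum_{i < j} (∂f_j/∂x_i - ∂f_i/∂x_j) dx_i ∧ dx_j.
  coefficient of dx ∧ dy: ∂f_2/∂x - ∂f_1/∂y = ∂(x)/∂x - ∂(x - y - 3)/∂y = 2
Assembling: d(omega) = (2) dx ∧ dy.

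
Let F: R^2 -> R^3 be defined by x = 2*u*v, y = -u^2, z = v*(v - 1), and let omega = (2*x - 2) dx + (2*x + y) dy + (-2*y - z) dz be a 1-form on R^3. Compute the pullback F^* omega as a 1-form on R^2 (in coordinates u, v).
F^* omega = (2*u^3 - 8*u^2*v + 8*u*v^2 - 4*v) du + (12*u^2*v - 2*u^2 - 4*u - 2*v^3 + 3*v^2 - v) dv

Using F^*(f dg) = (f ∘ F) d(g ∘ F), substitute each coordinate x_i by F_i(u, v) in f_i, and replace dx_i by d F_i = (∂F_i/∂u) du + (∂F_i/∂v) dv.
  For the x component: f_1(F) = 4*u*v - 2; d F_1 = (2*v) du + (2*u) dv
  For the y component: f_2(F) = u*(-u + 4*v); d F_2 = (-2*u) du + (0) dv
  For the z component: f_3(F) = 2*u^2 - v^2 + v; d F_3 = (0) du + (2*v - 1) dv
Combining and collecting du, dv coefficients:
  coeff of du: 2*u^3 - 8*u^2*v + 8*u*v^2 - 4*v
  coeff of dv: 12*u^2*v - 2*u^2 - 4*u - 2*v^3 + 3*v^2 - v
F^* omega = (2*u^3 - 8*u^2*v + 8*u*v^2 - 4*v) du + (12*u^2*v - 2*u^2 - 4*u - 2*v^3 + 3*v^2 - v) dv.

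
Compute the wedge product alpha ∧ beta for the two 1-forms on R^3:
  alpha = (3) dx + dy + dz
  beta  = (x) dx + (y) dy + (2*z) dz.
alpha ∧ beta = (-x + 3*y) dx ∧ dy + (-x + 6*z) dx ∧ dz + (-y + 2*z) dy ∧ dz

Distribute the wedge, using dx_i ∧ dx_j = -dx_j ∧ dx_i and dx_i ∧ dx_i = 0. For each pair (i, j) with i < j, the coefficient of dx_i ∧ dx_j in alpha ∧ beta is (alpha_i * beta_j - alpha_j * beta_i). Collecting: alpha ∧ beta = (-x + 3*y) dx ∧ dy + (-x + 6*z) dx ∧ dz + (-y + 2*z) dy ∧ dz.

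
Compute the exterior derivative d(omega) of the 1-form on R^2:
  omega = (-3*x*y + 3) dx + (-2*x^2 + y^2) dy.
d(omega) = (-x) dx ∧ dy

For a 1-form omega = sum_i f_i dx_i, the exterior derivative is
  d(omega) = sum_{i < j} (∂f_j/∂x_i - ∂f_i/∂x_j) dx_i ∧ dx_j.
  coefficient of dx ∧ dy: ∂f_2/∂x - ∂f_1/∂y = ∂(-2*x^2 + y^2)/∂x - ∂(-3*x*y + 3)/∂y = -x
Assembling: d(omega) = (-x) dx ∧ dy.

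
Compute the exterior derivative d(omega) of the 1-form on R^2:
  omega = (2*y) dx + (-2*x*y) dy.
d(omega) = (-2*y - 2) dx ∧ dy

For a 1-form omega = sum_i f_i dx_i, the exterior derivative is
  d(omega) = sum_{i < j} (∂f_j/∂x_i - ∂f_i/∂x_j) dx_i ∧ dx_j.
  coefficient of dx ∧ dy: ∂f_2/∂x - ∂f_1/∂y = ∂(-2*x*y)/∂x - ∂(2*y)/∂y = -2*y - 2
Assembling: d(omega) = (-2*y - 2) dx ∧ dy.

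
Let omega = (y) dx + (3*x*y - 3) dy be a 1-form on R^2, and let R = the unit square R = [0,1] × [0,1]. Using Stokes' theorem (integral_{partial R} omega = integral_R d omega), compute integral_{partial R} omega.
integral_(partial R) omega = 1/2

Stokes: integral_partial_R omega = integral_R d omega with d omega = (∂Q/∂x - ∂P/∂y) dx ∧ dy.
  ∂Q/∂x = 3*y
  ∂P/∂y = 1
  integrand = ∂Q/∂x - ∂P/∂y = 3*y - 1.
Integrating over R: integral_0^1 integral_0^1 (3*y - 1) dx dy = 1/2.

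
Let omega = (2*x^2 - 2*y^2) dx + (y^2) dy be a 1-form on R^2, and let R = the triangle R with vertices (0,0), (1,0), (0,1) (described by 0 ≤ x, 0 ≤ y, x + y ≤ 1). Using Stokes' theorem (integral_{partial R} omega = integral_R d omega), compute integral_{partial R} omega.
integral_(partial R) omega = 2/3

Stokes: integral_partial_R omega = integral_R d omega with d omega = (∂Q/∂x - ∂P/∂y) dx ∧ dy.
  ∂Q/∂x = 0
  ∂P/∂y = -4*y
  integrand = ∂Q/∂x - ∂P/∂y = 4*y.
Integrating over R: integral_0^1 integral_0^{1-x} (4*y) dy dx = 2/3.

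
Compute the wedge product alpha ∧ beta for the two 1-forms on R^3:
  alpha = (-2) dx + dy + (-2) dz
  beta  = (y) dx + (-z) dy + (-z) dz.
alpha ∧ beta = (-y + 2*z) dx ∧ dy + (2*y + 2*z) dx ∧ dz + (-3*z) dy ∧ dz

Distribute the wedge, using dx_i ∧ dx_j = -dx_j ∧ dx_i and dx_i ∧ dx_i = 0. For each pair (i, j) with i < j, the coefficient of dx_i ∧ dx_j in alpha ∧ beta is (alpha_i * beta_j - alpha_j * beta_i). Collecting: alpha ∧ beta = (-y + 2*z) dx ∧ dy + (2*y + 2*z) dx ∧ dz + (-3*z) dy ∧ dz.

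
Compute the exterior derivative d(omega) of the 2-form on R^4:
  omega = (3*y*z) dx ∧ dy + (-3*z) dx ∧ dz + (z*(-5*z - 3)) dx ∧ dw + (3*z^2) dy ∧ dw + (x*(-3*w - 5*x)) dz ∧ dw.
d(omega) = (3*y) dx ∧ dy ∧ dz + (-3*w - 10*x + 10*z + 3) dx ∧ dz ∧ dw + (-6*z) dy ∧ dz ∧ dw

For a 2-form omega = sum_{i<j} g_{ij} dx_i ∧ dx_j, the exterior derivative is
  d(omega) = sum_{i<j} d(g_{ij}) ∧ dx_i ∧ dx_j = sum_{i<j, k} (∂g_{ij}/∂x_k) dx_k ∧ dx_i ∧ dx_j.
Expand each term, using dx_k ∧ dx_i ∧ dx_j = sgn(permutation) dx_{(a)} ∧ dx_{(b)} ∧ dx_{(c)} with (a < b < c) sorted:
  d(3*y*z) includes (∂/∂z)(3*y*z) dz = (3*y) dz, which multiplied by dx ∧ dy gives (3*y) dx ∧ dy ∧ dz
  d(z*(-5*z - 3)) includes (∂/∂z)(z*(-5*z - 3)) dz = (-10*z - 3) dz, which multiplied by dx ∧ dw gives (10*z + 3) dx ∧ dz ∧ dw
  d(3*z^2) includes (∂/∂z)(3*z^2) dz = (6*z) dz, which multiplied by dy ∧ dw gives (-6*z) dy ∧ dz ∧ dw
  d(x*(-3*w - 5*x)) includes (∂/∂x)(x*(-3*w - 5*x)) dx = (-3*w - 10*x) dx, which multiplied by dz ∧ dw gives (-3*w - 10*x) dx ∧ dz ∧ dw
Collecting like 3-forms: d(omega) = (3*y) dx ∧ dy ∧ dz + (-3*w - 10*x + 10*z + 3) dx ∧ dz ∧ dw + (-6*z) dy ∧ dz ∧ dw.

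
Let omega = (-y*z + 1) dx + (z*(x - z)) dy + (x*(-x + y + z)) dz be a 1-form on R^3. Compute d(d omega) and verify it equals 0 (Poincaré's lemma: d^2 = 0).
d(d omega) = 0

Step 1: d omega = sum_{i<j} (∂f_j/∂x_i - ∂f_i/∂x_j) dx_i ∧ dx_j:
  coeff of dx ∧ dy: 2*z
  coeff of dx ∧ dz: -2*x + 2*y + z
  coeff of dy ∧ dz: 2*z
Step 2: Apply d again to each 2-form coefficient. The only possible 3-form in R^3 is dx ∧ dy ∧ dz, with coefficient
  ∂(coeff of dy∧dz)/∂x - ∂(coeff of dx∧dz)/∂y + ∂(coeff of dx∧dy)/∂z
  = ∂/∂x (2*z) - ∂/∂y (-2*x + 2*y + z) + ∂/∂z (2*z).
Each of these terms simplifies to sums of mixed partials that cancel in pairs. The result is 0 (by equality of mixed partials for smooth functions — Schwarz / Clairaut).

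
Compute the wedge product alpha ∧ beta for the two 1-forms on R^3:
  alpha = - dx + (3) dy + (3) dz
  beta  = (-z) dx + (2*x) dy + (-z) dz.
alpha ∧ beta = (-2*x + 3*z) dx ∧ dy + (4*z) dx ∧ dz + (-6*x - 3*z) dy ∧ dz

Distribute the wedge, using dx_i ∧ dx_j = -dx_j ∧ dx_i and dx_i ∧ dx_i = 0. For each pair (i, j) with i < j, the coefficient of dx_i ∧ dx_j in alpha ∧ beta is (alpha_i * beta_j - alpha_j * beta_i). Collecting: alpha ∧ beta = (-2*x + 3*z) dx ∧ dy + (4*z) dx ∧ dz + (-6*x - 3*z) dy ∧ dz.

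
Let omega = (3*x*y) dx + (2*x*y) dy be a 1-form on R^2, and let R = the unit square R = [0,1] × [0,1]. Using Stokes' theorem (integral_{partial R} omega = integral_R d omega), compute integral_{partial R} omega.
integral_(partial R) omega = -1/2

Stokes: integral_partial_R omega = integral_R d omega with d omega = (∂Q/∂x - ∂P/∂y) dx ∧ dy.
  ∂Q/∂x = 2*y
  ∂P/∂y = 3*x
  integrand = ∂Q/∂x - ∂P/∂y = -3*x + 2*y.
Integrating over R: integral_0^1 integral_0^1 (-3*x + 2*y) dx dy = -1/2.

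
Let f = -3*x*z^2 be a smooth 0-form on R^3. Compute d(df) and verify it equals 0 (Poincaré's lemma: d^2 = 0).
d(df) = 0

Step 1: df = sum_i (∂f/∂x_i) dx_i = (-3*z^2) dx + (0) dy + (-6*x*z) dz.
Step 2: Apply d again. Using the 1-form formula, the coefficient of dx ∧ dy in d(df) is ∂^2 f/∂x ∂y - ∂^2 f/∂y ∂x = (0) - (0) = 0 (equality of mixed partials for smooth f).
Similarly for dx ∧ dz and dy ∧ dz — all coefficients vanish. So d(df) = 0.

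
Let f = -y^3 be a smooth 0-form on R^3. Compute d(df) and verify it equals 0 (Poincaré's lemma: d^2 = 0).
d(df) = 0

Step 1: df = sum_i (∂f/∂x_i) dx_i = (0) dx + (-3*y^2) dy + (0) dz.
Step 2: Apply d again. Using the 1-form formula, the coefficient of dx ∧ dy in d(df) is ∂^2 f/∂x ∂y - ∂^2 f/∂y ∂x = (0) - (0) = 0 (equality of mixed partials for smooth f).
Similarly for dx ∧ dz and dy ∧ dz — all coefficients vanish. So d(df) = 0.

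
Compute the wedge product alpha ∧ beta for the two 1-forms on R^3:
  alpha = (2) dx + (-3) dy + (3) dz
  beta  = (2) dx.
alpha ∧ beta = (6) dx ∧ dy + (-6) dx ∧ dz

Distribute the wedge, using dx_i ∧ dx_j = -dx_j ∧ dx_i and dx_i ∧ dx_i = 0. For each pair (i, j) with i < j, the coefficient of dx_i ∧ dx_j in alpha ∧ beta is (alpha_i * beta_j - alpha_j * beta_i). Collecting: alpha ∧ beta = (6) dx ∧ dy + (-6) dx ∧ dz.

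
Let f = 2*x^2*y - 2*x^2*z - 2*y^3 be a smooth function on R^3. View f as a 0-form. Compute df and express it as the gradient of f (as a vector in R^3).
df = (4*x*(y - z)) dx + (2*x^2 - 6*y^2) dy + (-2*x^2) dz; grad f = (4*x*(y - z), 2*x^2 - 6*y^2, -2*x^2)

For a 0-form f, d f = (∂f/∂x) dx + (∂f/∂y) dy + (∂f/∂z) dz. The components of the vector representation are exactly the entries of grad f in Cartesian coordinates:
  ∂f/∂x = 4*x*(y - z)
  ∂f/∂y = 2*x^2 - 6*y^2
  ∂f/∂z = -2*x^2.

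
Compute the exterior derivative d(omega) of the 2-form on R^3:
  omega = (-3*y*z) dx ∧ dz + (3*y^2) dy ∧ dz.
d(omega) = (3*z) dx ∧ dy ∧ dz

For a 2-form omega = sum_{i<j} g_{ij} dx_i ∧ dx_j, the exterior derivative is
  d(omega) = sum_{i<j} d(g_{ij}) ∧ dx_i ∧ dx_j = sum_{i<j, k} (∂g_{ij}/∂x_k) dx_k ∧ dx_i ∧ dx_j.
Expand each term, using dx_k ∧ dx_i ∧ dx_j = sgn(permutation) dx_{(a)} ∧ dx_{(b)} ∧ dx_{(c)} with (a < b < c) sorted:
  d(-3*y*z) includes (∂/∂y)(-3*y*z) dy = (-3*z) dy, which multiplied by dx ∧ dz gives (3*z) dx ∧ dy ∧ dz
Collecting like 3-forms: d(omega) = (3*z) dx ∧ dy ∧ dz.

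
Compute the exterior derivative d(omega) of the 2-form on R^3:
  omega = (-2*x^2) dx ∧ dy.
d(omega) = 0

For a 2-form omega = sum_{i<j} g_{ij} dx_i ∧ dx_j, the exterior derivative is
  d(omega) = sum_{i<j} d(g_{ij}) ∧ dx_i ∧ dx_j = sum_{i<j, k} (∂g_{ij}/∂x_k) dx_k ∧ dx_i ∧ dx_j.
Expand each term, using dx_k ∧ dx_i ∧ dx_j = sgn(permutation) dx_{(a)} ∧ dx_{(b)} ∧ dx_{(c)} with (a < b < c) sorted:

Collecting like 3-forms: d(omega) = 0.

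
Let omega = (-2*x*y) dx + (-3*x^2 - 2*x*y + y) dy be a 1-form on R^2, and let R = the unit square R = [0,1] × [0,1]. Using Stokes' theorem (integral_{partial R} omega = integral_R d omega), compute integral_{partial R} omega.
integral_(partial R) omega = -3

Stokes: integral_partial_R omega = integral_R d omega with d omega = (∂Q/∂x - ∂P/∂y) dx ∧ dy.
  ∂Q/∂x = -6*x - 2*y
  ∂P/∂y = -2*x
  integrand = ∂Q/∂x - ∂P/∂y = -4*x - 2*y.
Integrating over R: integral_0^1 integral_0^1 (-4*x - 2*y) dx dy = -3.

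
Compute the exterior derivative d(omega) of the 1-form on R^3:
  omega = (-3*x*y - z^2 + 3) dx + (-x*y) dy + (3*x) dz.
d(omega) = (3*x - y) dx ∧ dy + (2*z + 3) dx ∧ dz

For a 1-form omega = sum_i f_i dx_i, the exterior derivative is
  d(omega) = sum_{i < j} (∂f_j/∂x_i - ∂f_i/∂x_j) dx_i ∧ dx_j.
  coefficient of dx ∧ dy: ∂f_2/∂x - ∂f_1/∂y = ∂(-x*y)/∂x - ∂(-3*x*y - z^2 + 3)/∂y = 3*x - y
  coefficient of dx ∧ dz: ∂f_3/∂x - ∂f_1/∂z = ∂(3*x)/∂x - ∂(-3*x*y - z^2 + 3)/∂z = 2*z + 3
Assembling: d(omega) = (3*x - y) dx ∧ dy + (2*z + 3) dx ∧ dz.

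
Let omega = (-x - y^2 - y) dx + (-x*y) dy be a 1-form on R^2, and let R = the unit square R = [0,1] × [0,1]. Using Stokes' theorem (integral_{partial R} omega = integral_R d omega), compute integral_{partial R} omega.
integral_(partial R) omega = 3/2

Stokes: integral_partial_R omega = integral_R d omega with d omega = (∂Q/∂x - ∂P/∂y) dx ∧ dy.
  ∂Q/∂x = -y
  ∂P/∂y = -2*y - 1
  integrand = ∂Q/∂x - ∂P/∂y = y + 1.
Integrating over R: integral_0^1 integral_0^1 (y + 1) dx dy = 3/2.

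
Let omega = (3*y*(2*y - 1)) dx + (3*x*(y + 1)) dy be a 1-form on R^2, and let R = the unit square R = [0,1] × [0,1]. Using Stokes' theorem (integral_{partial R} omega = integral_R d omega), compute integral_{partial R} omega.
integral_(partial R) omega = 3/2

Stokes: integral_partial_R omega = integral_R d omega with d omega = (∂Q/∂x - ∂P/∂y) dx ∧ dy.
  ∂Q/∂x = 3*y + 3
  ∂P/∂y = 12*y - 3
  integrand = ∂Q/∂x - ∂P/∂y = 6 - 9*y.
Integrating over R: integral_0^1 integral_0^1 (6 - 9*y) dx dy = 3/2.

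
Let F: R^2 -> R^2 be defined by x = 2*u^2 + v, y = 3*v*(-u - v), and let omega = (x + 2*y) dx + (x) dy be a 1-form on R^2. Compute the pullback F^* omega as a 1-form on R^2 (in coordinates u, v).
F^* omega = (8*u^3 - 30*u^2*v - 24*u*v^2 + 4*u*v - 3*v^2) du + (-6*u^3 - 12*u^2*v + 2*u^2 - 9*u*v - 12*v^2 + v) dv

Using F^*(f dg) = (f ∘ F) d(g ∘ F), substitute each coordinate x_i by F_i(u, v) in f_i, and replace dx_i by d F_i = (∂F_i/∂u) du + (∂F_i/∂v) dv.
  For the x component: f_1(F) = 2*u^2 - 6*u*v - 6*v^2 + v; d F_1 = (4*u) du + (1) dv
  For the y component: f_2(F) = 2*u^2 + v; d F_2 = (-3*v) du + (-3*u - 6*v) dv
Combining and collecting du, dv coefficients:
  coeff of du: 8*u^3 - 30*u^2*v - 24*u*v^2 + 4*u*v - 3*v^2
  coeff of dv: -6*u^3 - 12*u^2*v + 2*u^2 - 9*u*v - 12*v^2 + v
F^* omega = (8*u^3 - 30*u^2*v - 24*u*v^2 + 4*u*v - 3*v^2) du + (-6*u^3 - 12*u^2*v + 2*u^2 - 9*u*v - 12*v^2 + v) dv.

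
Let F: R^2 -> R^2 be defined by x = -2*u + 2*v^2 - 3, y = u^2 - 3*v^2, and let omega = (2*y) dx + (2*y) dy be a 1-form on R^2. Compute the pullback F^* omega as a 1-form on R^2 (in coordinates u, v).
F^* omega = (4*u^3 - 4*u^2 - 12*u*v^2 + 12*v^2) du + (4*v*(-u^2 + 3*v^2)) dv

Using F^*(f dg) = (f ∘ F) d(g ∘ F), substitute each coordinate x_i by F_i(u, v) in f_i, and replace dx_i by d F_i = (∂F_i/∂u) du + (∂F_i/∂v) dv.
  For the x component: f_1(F) = 2*u^2 - 6*v^2; d F_1 = (-2) du + (4*v) dv
  For the y component: f_2(F) = 2*u^2 - 6*v^2; d F_2 = (2*u) du + (-6*v) dv
Combining and collecting du, dv coefficients:
  coeff of du: 4*u^3 - 4*u^2 - 12*u*v^2 + 12*v^2
  coeff of dv: 4*v*(-u^2 + 3*v^2)
F^* omega = (4*u^3 - 4*u^2 - 12*u*v^2 + 12*v^2) du + (4*v*(-u^2 + 3*v^2)) dv.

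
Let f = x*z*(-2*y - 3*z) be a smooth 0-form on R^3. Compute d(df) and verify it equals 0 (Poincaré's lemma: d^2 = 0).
d(df) = 0

Step 1: df = sum_i (∂f/∂x_i) dx_i = (z*(-2*y - 3*z)) dx + (-2*x*z) dy + (2*x*(-y - 3*z)) dz.
Step 2: Apply d again. Using the 1-form formula, the coefficient of dx ∧ dy in d(df) is ∂^2 f/∂x ∂y - ∂^2 f/∂y ∂x = (-2*z) - (-2*z) = 0 (equality of mixed partials for smooth f).
Similarly for dx ∧ dz and dy ∧ dz — all coefficients vanish. So d(df) = 0.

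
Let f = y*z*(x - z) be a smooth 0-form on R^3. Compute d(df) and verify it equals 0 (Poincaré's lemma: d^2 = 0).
d(df) = 0

Step 1: df = sum_i (∂f/∂x_i) dx_i = (y*z) dx + (z*(x - z)) dy + (y*(x - 2*z)) dz.
Step 2: Apply d again. Using the 1-form formula, the coefficient of dx ∧ dy in d(df) is ∂^2 f/∂x ∂y - ∂^2 f/∂y ∂x = (z) - (z) = 0 (equality of mixed partials for smooth f).
Similarly for dx ∧ dz and dy ∧ dz — all coefficients vanish. So d(df) = 0.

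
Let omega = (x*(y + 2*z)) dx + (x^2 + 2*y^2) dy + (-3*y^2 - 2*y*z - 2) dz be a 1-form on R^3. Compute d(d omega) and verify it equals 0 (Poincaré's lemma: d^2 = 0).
d(d omega) = 0

Step 1: d omega = sum_{i<j} (∂f_j/∂x_i - ∂f_i/∂x_j) dx_i ∧ dx_j:
  coeff of dx ∧ dy: x
  coeff of dx ∧ dz: -2*x
  coeff of dy ∧ dz: -6*y - 2*z
Step 2: Apply d again to each 2-form coefficient. The only possible 3-form in R^3 is dx ∧ dy ∧ dz, with coefficient
  ∂(coeff of dy∧dz)/∂x - ∂(coeff of dx∧dz)/∂y + ∂(coeff of dx∧dy)/∂z
  = ∂/∂x (-6*y - 2*z) - ∂/∂y (-2*x) + ∂/∂z (x).
Each of these terms simplifies to sums of mixed partials that cancel in pairs. The result is 0 (by equality of mixed partials for smooth functions — Schwarz / Clairaut).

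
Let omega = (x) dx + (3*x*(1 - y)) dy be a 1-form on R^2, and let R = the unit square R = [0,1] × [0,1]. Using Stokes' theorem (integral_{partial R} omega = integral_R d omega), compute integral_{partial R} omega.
integral_(partial R) omega = 3/2

Stokes: integral_partial_R omega = integral_R d omega with d omega = (∂Q/∂x - ∂P/∂y) dx ∧ dy.
  ∂Q/∂x = 3 - 3*y
  ∂P/∂y = 0
  integrand = ∂Q/∂x - ∂P/∂y = 3 - 3*y.
Integrating over R: integral_0^1 integral_0^1 (3 - 3*y) dx dy = 3/2.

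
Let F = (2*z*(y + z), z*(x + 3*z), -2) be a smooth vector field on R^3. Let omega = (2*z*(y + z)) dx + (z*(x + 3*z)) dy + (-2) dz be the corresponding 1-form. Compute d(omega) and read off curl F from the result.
d(omega) = (-x - 6*z) dy ∧ dz + (2*y + 4*z) dz ∧ dx + (-z) dx ∧ dy; curl F = (-x - 6*z, 2*y + 4*z, -z)

d omega = sum_{i<j} (∂f_j/∂x_i - ∂f_i/∂x_j) dx_i ∧ dx_j. Under the identification (dy ∧ dz, dz ∧ dx, dx ∧ dy) ↔ (e_x, e_y, e_z), the coefficients are exactly the components of curl F. Compute:
  ∂R/∂y - ∂Q/∂z = (0) - (x + 6*z) = -x - 6*z
  ∂P/∂z - ∂R/∂x = (2*y + 4*z) - (0) = 2*y + 4*z
  ∂Q/∂x - ∂P/∂y = (z) - (2*z) = -z.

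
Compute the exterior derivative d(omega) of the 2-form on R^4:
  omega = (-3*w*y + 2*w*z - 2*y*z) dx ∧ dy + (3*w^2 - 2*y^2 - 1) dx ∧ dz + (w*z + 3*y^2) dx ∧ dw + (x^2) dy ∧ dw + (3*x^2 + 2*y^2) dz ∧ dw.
d(omega) = (2*w + 2*y) dx ∧ dy ∧ dz + (2*x - 9*y + 2*z) dx ∧ dy ∧ dw + (5*w + 6*x) dx ∧ dz ∧ dw + (4*y) dy ∧ dz ∧ dw

For a 2-form omega = sum_{i<j} g_{ij} dx_i ∧ dx_j, the exterior derivative is
  d(omega) = sum_{i<j} d(g_{ij}) ∧ dx_i ∧ dx_j = sum_{i<j, k} (∂g_{ij}/∂x_k) dx_k ∧ dx_i ∧ dx_j.
Expand each term, using dx_k ∧ dx_i ∧ dx_j = sgn(permutation) dx_{(a)} ∧ dx_{(b)} ∧ dx_{(c)} with (a < b < c) sorted:
  d(-3*w*y + 2*w*z - 2*y*z) includes (∂/∂z)(-3*w*y + 2*w*z - 2*y*z) dz = (2*w - 2*y) dz, which multiplied by dx ∧ dy gives (2*w - 2*y) dx ∧ dy ∧ dz
  d(-3*w*y + 2*w*z - 2*y*z) includes (∂/∂w)(-3*w*y + 2*w*z - 2*y*z) dw = (-3*y + 2*z) dw, which multiplied by dx ∧ dy gives (-3*y + 2*z) dx ∧ dy ∧ dw
  d(3*w^2 - 2*y^2 - 1) includes (∂/∂y)(3*w^2 - 2*y^2 - 1) dy = (-4*y) dy, which multiplied by dx ∧ dz gives (4*y) dx ∧ dy ∧ dz
  d(3*w^2 - 2*y^2 - 1) includes (∂/∂w)(3*w^2 - 2*y^2 - 1) dw = (6*w) dw, which multiplied by dx ∧ dz gives (6*w) dx ∧ dz ∧ dw
  d(w*z + 3*y^2) includes (∂/∂y)(w*z + 3*y^2) dy = (6*y) dy, which multiplied by dx ∧ dw gives (-6*y) dx ∧ dy ∧ dw
  d(w*z + 3*y^2) includes (∂/∂z)(w*z + 3*y^2) dz = (w) dz, which multiplied by dx ∧ dw gives (-w) dx ∧ dz ∧ dw
  d(x^2) includes (∂/∂x)(x^2) dx = (2*x) dx, which multiplied by dy ∧ dw gives (2*x) dx ∧ dy ∧ dw
  d(3*x^2 + 2*y^2) includes (∂/∂x)(3*x^2 + 2*y^2) dx = (6*x) dx, which multiplied by dz ∧ dw gives (6*x) dx ∧ dz ∧ dw
  d(3*x^2 + 2*y^2) includes (∂/∂y)(3*x^2 + 2*y^2) dy = (4*y) dy, which multiplied by dz ∧ dw gives (4*y) dy ∧ dz ∧ dw
Collecting like 3-forms: d(omega) = (2*w + 2*y) dx ∧ dy ∧ dz + (2*x - 9*y + 2*z) dx ∧ dy ∧ dw + (5*w + 6*x) dx ∧ dz ∧ dw + (4*y) dy ∧ dz ∧ dw.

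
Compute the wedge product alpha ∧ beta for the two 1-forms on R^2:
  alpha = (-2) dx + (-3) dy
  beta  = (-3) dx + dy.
alpha ∧ beta = (-11) dx ∧ dy

Distribute the wedge, using dx_i ∧ dx_j = -dx_j ∧ dx_i and dx_i ∧ dx_i = 0. For each pair (i, j) with i < j, the coefficient of dx_i ∧ dx_j in alpha ∧ beta is (alpha_i * beta_j - alpha_j * beta_i). Collecting: alpha ∧ beta = (-11) dx ∧ dy.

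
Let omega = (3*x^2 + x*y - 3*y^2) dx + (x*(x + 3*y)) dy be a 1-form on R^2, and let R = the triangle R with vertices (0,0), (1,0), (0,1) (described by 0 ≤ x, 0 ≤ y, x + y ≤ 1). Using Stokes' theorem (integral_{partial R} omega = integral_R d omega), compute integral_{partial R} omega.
integral_(partial R) omega = 5/3

Stokes: integral_partial_R omega = integral_R d omega with d omega = (∂Q/∂x - ∂P/∂y) dx ∧ dy.
  ∂Q/∂x = 2*x + 3*y
  ∂P/∂y = x - 6*y
  integrand = ∂Q/∂x - ∂P/∂y = x + 9*y.
Integrating over R: integral_0^1 integral_0^{1-x} (x + 9*y) dy dx = 5/3.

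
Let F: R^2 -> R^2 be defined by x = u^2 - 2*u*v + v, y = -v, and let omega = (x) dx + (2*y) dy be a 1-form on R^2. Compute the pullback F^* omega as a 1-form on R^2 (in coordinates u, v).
F^* omega = (2*u^3 - 6*u^2*v + 4*u*v^2 + 2*u*v - 2*v^2) du + (-2*u^3 + 4*u^2*v + u^2 - 4*u*v + 3*v) dv

Using F^*(f dg) = (f ∘ F) d(g ∘ F), substitute each coordinate x_i by F_i(u, v) in f_i, and replace dx_i by d F_i = (∂F_i/∂u) du + (∂F_i/∂v) dv.
  For the x component: f_1(F) = u^2 - 2*u*v + v; d F_1 = (2*u - 2*v) du + (1 - 2*u) dv
  For the y component: f_2(F) = -2*v; d F_2 = (0) du + (-1) dv
Combining and collecting du, dv coefficients:
  coeff of du: 2*u^3 - 6*u^2*v + 4*u*v^2 + 2*u*v - 2*v^2
  coeff of dv: -2*u^3 + 4*u^2*v + u^2 - 4*u*v + 3*v
F^* omega = (2*u^3 - 6*u^2*v + 4*u*v^2 + 2*u*v - 2*v^2) du + (-2*u^3 + 4*u^2*v + u^2 - 4*u*v + 3*v) dv.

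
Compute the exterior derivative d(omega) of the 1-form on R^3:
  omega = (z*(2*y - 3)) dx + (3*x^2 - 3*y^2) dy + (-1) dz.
d(omega) = (6*x - 2*z) dx ∧ dy + (3 - 2*y) dx ∧ dz

For a 1-form omega = sum_i f_i dx_i, the exterior derivative is
  d(omega) = sum_{i < j} (∂f_j/∂x_i - ∂f_i/∂x_j) dx_i ∧ dx_j.
  coefficient of dx ∧ dy: ∂f_2/∂x - ∂f_1/∂y = ∂(3*x^2 - 3*y^2)/∂x - ∂(z*(2*y - 3))/∂y = 6*x - 2*z
  coefficient of dx ∧ dz: ∂f_3/∂x - ∂f_1/∂z = ∂(-1)/∂x - ∂(z*(2*y - 3))/∂z = 3 - 2*y
Assembling: d(omega) = (6*x - 2*z) dx ∧ dy + (3 - 2*y) dx ∧ dz.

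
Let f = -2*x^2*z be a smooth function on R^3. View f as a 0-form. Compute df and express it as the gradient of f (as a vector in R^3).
df = (-4*x*z) dx + (0) dy + (-2*x^2) dz; grad f = (-4*x*z, 0, -2*x^2)

For a 0-form f, d f = (∂f/∂x) dx + (∂f/∂y) dy + (∂f/∂z) dz. The components of the vector representation are exactly the entries of grad f in Cartesian coordinates:
  ∂f/∂x = -4*x*z
  ∂f/∂y = 0
  ∂f/∂z = -2*x^2.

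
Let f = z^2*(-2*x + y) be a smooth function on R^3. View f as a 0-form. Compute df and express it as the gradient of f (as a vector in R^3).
df = (-2*z^2) dx + (z^2) dy + (2*z*(-2*x + y)) dz; grad f = (-2*z^2, z^2, 2*z*(-2*x + y))

For a 0-form f, d f = (∂f/∂x) dx + (∂f/∂y) dy + (∂f/∂z) dz. The components of the vector representation are exactly the entries of grad f in Cartesian coordinates:
  ∂f/∂x = -2*z^2
  ∂f/∂y = z^2
  ∂f/∂z = 2*z*(-2*x + y).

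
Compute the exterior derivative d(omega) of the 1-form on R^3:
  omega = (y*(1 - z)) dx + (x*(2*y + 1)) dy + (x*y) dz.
d(omega) = (2*y + z) dx ∧ dy + (2*y) dx ∧ dz + (x) dy ∧ dz

For a 1-form omega = sum_i f_i dx_i, the exterior derivative is
  d(omega) = sum_{i < j} (∂f_j/∂x_i - ∂f_i/∂x_j) dx_i ∧ dx_j.
  coefficient of dx ∧ dy: ∂f_2/∂x - ∂f_1/∂y = ∂(x*(2*y + 1))/∂x - ∂(y*(1 - z))/∂y = 2*y + z
  coefficient of dx ∧ dz: ∂f_3/∂x - ∂f_1/∂z = ∂(x*y)/∂x - ∂(y*(1 - z))/∂z = 2*y
  coefficient of dy ∧ dz: ∂f_3/∂y - ∂f_2/∂z = ∂(x*y)/∂y - ∂(x*(2*y + 1))/∂z = x
Assembling: d(omega) = (2*y + z) dx ∧ dy + (2*y) dx ∧ dz + (x) dy ∧ dz.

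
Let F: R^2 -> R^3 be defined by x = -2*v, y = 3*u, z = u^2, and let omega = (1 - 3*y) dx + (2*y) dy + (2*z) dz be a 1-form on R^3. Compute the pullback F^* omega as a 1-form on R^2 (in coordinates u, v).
F^* omega = (4*u^3 + 18*u) du + (18*u - 2) dv

Using F^*(f dg) = (f ∘ F) d(g ∘ F), substitute each coordinate x_i by F_i(u, v) in f_i, and replace dx_i by d F_i = (∂F_i/∂u) du + (∂F_i/∂v) dv.
  For the x component: f_1(F) = 1 - 9*u; d F_1 = (0) du + (-2) dv
  For the y component: f_2(F) = 6*u; d F_2 = (3) du + (0) dv
  For the z component: f_3(F) = 2*u^2; d F_3 = (2*u) du + (0) dv
Combining and collecting du, dv coefficients:
  coeff of du: 4*u^3 + 18*u
  coeff of dv: 18*u - 2
F^* omega = (4*u^3 + 18*u) du + (18*u - 2) dv.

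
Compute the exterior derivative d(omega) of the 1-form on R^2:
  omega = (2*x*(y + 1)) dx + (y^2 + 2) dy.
d(omega) = (-2*x) dx ∧ dy

For a 1-form omega = sum_i f_i dx_i, the exterior derivative is
  d(omega) = sum_{i < j} (∂f_j/∂x_i - ∂f_i/∂x_j) dx_i ∧ dx_j.
  coefficient of dx ∧ dy: ∂f_2/∂x - ∂f_1/∂y = ∂(y^2 + 2)/∂x - ∂(2*x*(y + 1))/∂y = -2*x
Assembling: d(omega) = (-2*x) dx ∧ dy.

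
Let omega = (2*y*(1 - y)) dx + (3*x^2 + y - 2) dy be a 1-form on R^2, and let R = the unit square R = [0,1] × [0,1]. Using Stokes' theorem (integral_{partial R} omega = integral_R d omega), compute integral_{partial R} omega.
integral_(partial R) omega = 3

Stokes: integral_partial_R omega = integral_R d omega with d omega = (∂Q/∂x - ∂P/∂y) dx ∧ dy.
  ∂Q/∂x = 6*x
  ∂P/∂y = 2 - 4*y
  integrand = ∂Q/∂x - ∂P/∂y = 6*x + 4*y - 2.
Integrating over R: integral_0^1 integral_0^1 (6*x + 4*y - 2) dx dy = 3.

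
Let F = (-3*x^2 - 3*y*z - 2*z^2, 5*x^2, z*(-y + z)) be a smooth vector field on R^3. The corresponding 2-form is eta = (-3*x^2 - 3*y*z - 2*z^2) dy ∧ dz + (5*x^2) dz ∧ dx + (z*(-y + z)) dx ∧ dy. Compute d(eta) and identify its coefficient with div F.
d(eta) = (-6*x - y + 2*z) dx ∧ dy ∧ dz; div F = -6*x - y + 2*z

For a 2-form in R^3 of the form above, applying d gives a 3-form with coefficient ∂P/∂x + ∂Q/∂y + ∂R/∂z:
  ∂P/∂x = -6*x
  ∂Q/∂y = 0
  ∂R/∂z = -y + 2*z
Sum = -6*x - y + 2*z, which is exactly div F.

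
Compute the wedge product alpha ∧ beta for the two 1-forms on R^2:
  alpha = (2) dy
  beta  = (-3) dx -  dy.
alpha ∧ beta = (6) dx ∧ dy

Distribute the wedge, using dx_i ∧ dx_j = -dx_j ∧ dx_i and dx_i ∧ dx_i = 0. For each pair (i, j) with i < j, the coefficient of dx_i ∧ dx_j in alpha ∧ beta is (alpha_i * beta_j - alpha_j * beta_i). Collecting: alpha ∧ beta = (6) dx ∧ dy.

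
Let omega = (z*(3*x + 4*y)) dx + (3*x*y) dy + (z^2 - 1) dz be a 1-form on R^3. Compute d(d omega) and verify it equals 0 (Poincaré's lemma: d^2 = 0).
d(d omega) = 0

Step 1: d omega = sum_{i<j} (∂f_j/∂x_i - ∂f_i/∂x_j) dx_i ∧ dx_j:
  coeff of dx ∧ dy: 3*y - 4*z
  coeff of dx ∧ dz: -3*x - 4*y
  coeff of dy ∧ dz: 0
Step 2: Apply d again to each 2-form coefficient. The only possible 3-form in R^3 is dx ∧ dy ∧ dz, with coefficient
  ∂(coeff of dy∧dz)/∂x - ∂(coeff of dx∧dz)/∂y + ∂(coeff of dx∧dy)/∂z
  = ∂/∂x (0) - ∂/∂y (-3*x - 4*y) + ∂/∂z (3*y - 4*z).
Each of these terms simplifies to sums of mixed partials that cancel in pairs. The result is 0 (by equality of mixed partials for smooth functions — Schwarz / Clairaut).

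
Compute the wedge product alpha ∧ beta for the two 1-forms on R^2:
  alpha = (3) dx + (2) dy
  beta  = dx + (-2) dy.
alpha ∧ beta = (-8) dx ∧ dy

Distribute the wedge, using dx_i ∧ dx_j = -dx_j ∧ dx_i and dx_i ∧ dx_i = 0. For each pair (i, j) with i < j, the coefficient of dx_i ∧ dx_j in alpha ∧ beta is (alpha_i * beta_j - alpha_j * beta_i). Collecting: alpha ∧ beta = (-8) dx ∧ dy.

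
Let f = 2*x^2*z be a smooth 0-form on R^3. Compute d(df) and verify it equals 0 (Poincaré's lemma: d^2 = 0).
d(df) = 0

Step 1: df = sum_i (∂f/∂x_i) dx_i = (4*x*z) dx + (0) dy + (2*x^2) dz.
Step 2: Apply d again. Using the 1-form formula, the coefficient of dx ∧ dy in d(df) is ∂^2 f/∂x ∂y - ∂^2 f/∂y ∂x = (0) - (0) = 0 (equality of mixed partials for smooth f).
Similarly for dx ∧ dz and dy ∧ dz — all coefficients vanish. So d(df) = 0.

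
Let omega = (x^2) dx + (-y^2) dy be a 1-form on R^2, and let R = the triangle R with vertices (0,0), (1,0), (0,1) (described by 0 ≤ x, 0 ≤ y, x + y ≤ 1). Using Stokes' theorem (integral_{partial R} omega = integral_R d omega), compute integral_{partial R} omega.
integral_(partial R) omega = 0

Stokes: integral_partial_R omega = integral_R d omega with d omega = (∂Q/∂x - ∂P/∂y) dx ∧ dy.
  ∂Q/∂x = 0
  ∂P/∂y = 0
  integrand = ∂Q/∂x - ∂P/∂y = 0.
Integrating over R: integral_0^1 integral_0^{1-x} (0) dy dx = 0.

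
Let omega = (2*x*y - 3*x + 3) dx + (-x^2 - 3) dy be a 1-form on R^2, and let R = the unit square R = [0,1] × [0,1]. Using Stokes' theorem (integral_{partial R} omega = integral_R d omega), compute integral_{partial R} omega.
integral_(partial R) omega = -2

Stokes: integral_partial_R omega = integral_R d omega with d omega = (∂Q/∂x - ∂P/∂y) dx ∧ dy.
  ∂Q/∂x = -2*x
  ∂P/∂y = 2*x
  integrand = ∂Q/∂x - ∂P/∂y = -4*x.
Integrating over R: integral_0^1 integral_0^1 (-4*x) dx dy = -2.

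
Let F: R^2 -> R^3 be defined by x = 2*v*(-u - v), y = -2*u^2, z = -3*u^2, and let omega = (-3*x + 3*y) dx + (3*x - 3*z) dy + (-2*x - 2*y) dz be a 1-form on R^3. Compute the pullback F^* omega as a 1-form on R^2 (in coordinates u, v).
F^* omega = (-60*u^3 + 12*u^2*v - 12*u*v^2 - 12*v^3) du + (12*u^3 + 12*u^2*v - 36*u*v^2 - 24*v^3) dv

Using F^*(f dg) = (f ∘ F) d(g ∘ F), substitute each coordinate x_i by F_i(u, v) in f_i, and replace dx_i by d F_i = (∂F_i/∂u) du + (∂F_i/∂v) dv.
  For the x component: f_1(F) = -6*u^2 + 6*u*v + 6*v^2; d F_1 = (-2*v) du + (-2*u - 4*v) dv
  For the y component: f_2(F) = 9*u^2 - 6*u*v - 6*v^2; d F_2 = (-4*u) du + (0) dv
  For the z component: f_3(F) = 4*u^2 + 4*u*v + 4*v^2; d F_3 = (-6*u) du + (0) dv
Combining and collecting du, dv coefficients:
  coeff of du: -60*u^3 + 12*u^2*v - 12*u*v^2 - 12*v^3
  coeff of dv: 12*u^3 + 12*u^2*v - 36*u*v^2 - 24*v^3
F^* omega = (-60*u^3 + 12*u^2*v - 12*u*v^2 - 12*v^3) du + (12*u^3 + 12*u^2*v - 36*u*v^2 - 24*v^3) dv.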